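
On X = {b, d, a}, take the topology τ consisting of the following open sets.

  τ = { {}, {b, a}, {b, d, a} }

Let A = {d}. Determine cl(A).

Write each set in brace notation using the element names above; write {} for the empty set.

closure: X∖int(X∖A) = X∖{b, a} = {d}

{d}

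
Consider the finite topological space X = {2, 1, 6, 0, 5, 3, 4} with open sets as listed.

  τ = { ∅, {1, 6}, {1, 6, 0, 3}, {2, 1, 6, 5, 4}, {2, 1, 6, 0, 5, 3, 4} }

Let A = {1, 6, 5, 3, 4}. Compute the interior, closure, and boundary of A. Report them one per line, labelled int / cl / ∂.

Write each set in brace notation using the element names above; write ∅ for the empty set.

U open, U⊆A: ∅, {1, 6}. int(A) = ⋃ = {1, 6}
X∖A={2, 0}, int(X∖A)=∅, hence cl(A)={2, 1, 6, 0, 5, 3, 4}
∂A: remove int from cl → {2, 0, 5, 3, 4}

int(A) = {1, 6}
cl(A)  = {2, 1, 6, 0, 5, 3, 4}
∂A     = {2, 0, 5, 3, 4}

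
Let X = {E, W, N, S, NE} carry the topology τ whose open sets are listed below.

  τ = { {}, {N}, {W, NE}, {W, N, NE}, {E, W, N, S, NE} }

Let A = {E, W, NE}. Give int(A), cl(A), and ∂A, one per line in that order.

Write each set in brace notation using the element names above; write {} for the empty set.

int(A) = {W, NE}
cl(A)  = {E, W, S, NE}
∂A     = {E, S}

U open, U⊆A: {}, {W, NE}. int(A) = ⋃ = {W, NE}
X∖A={N, S}, int(X∖A)={N}, hence cl(A)={E, W, S, NE}
∂A: remove int from cl → {E, S}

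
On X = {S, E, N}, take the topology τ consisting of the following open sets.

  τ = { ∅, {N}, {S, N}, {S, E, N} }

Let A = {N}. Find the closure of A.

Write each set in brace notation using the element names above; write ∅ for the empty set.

cl via duality: int({S, E}) = ∅, so X∖∅ = {S, E, N}

{S, E, N}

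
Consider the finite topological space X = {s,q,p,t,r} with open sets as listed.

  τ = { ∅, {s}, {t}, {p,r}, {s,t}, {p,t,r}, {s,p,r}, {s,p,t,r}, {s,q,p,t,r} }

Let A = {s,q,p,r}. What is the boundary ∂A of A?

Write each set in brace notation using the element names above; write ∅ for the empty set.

U open, U⊆A: ∅, {s}, {p,r}, {s,p,r}. int(A) = ⋃ = {s,p,r}
X∖A={t}, int(X∖A)={t}, hence cl(A)={s,q,p,r}
∂A: remove int from cl → {q}

{q}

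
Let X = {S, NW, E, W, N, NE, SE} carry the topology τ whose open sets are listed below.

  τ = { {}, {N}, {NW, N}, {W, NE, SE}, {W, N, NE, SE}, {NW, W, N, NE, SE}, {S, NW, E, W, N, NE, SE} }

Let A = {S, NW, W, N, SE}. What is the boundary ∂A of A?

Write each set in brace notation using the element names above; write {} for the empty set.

U open, U⊆A: {}, {N}, {NW, N}. int(A) = ⋃ = {NW, N}
X∖A={E, NE}, int(X∖A)={}, hence cl(A)={S, NW, E, W, N, NE, SE}
∂A: remove int from cl → {S, E, W, NE, SE}

{S, E, W, NE, SE}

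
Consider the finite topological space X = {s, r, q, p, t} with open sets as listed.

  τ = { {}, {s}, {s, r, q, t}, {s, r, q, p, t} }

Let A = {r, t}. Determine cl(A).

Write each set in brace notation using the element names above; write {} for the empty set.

closure: X∖int(X∖A) = X∖{s} = {r, q, p, t}

{r, q, p, t}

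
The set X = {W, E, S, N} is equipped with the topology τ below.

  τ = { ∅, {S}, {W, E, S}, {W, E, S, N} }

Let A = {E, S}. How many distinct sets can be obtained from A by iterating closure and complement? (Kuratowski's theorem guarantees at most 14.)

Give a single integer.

closure: X∖int(X∖A) = X∖∅ = {W, E, S, N}
Let k=closure and c=complement:
  1. A     = {E, S}
  2. kA    = {W, E, S, N}
  3. cA    = {W, N}
  4. ckA   = ∅
  5. kcA   = {W, E, N}
  6. ckcA  = {S}
— saturated at 6

6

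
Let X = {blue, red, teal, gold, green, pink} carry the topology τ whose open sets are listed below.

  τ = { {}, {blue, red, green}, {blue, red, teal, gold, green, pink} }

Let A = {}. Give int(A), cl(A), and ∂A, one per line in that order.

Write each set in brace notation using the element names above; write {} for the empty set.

interior: largest open inside A is {} (from {})
cl via duality: int({blue, red, teal, gold, green, pink}) = {blue, red, teal, gold, green, pink}, so X∖{blue, red, teal, gold, green, pink} = {}
cl∖int = {}

int(A) = {}
cl(A)  = {}
∂A     = {}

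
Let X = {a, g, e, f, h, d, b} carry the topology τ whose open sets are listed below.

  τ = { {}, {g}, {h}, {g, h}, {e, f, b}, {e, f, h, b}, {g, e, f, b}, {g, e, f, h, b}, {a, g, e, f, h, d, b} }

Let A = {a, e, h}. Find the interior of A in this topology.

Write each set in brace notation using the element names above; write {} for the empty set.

{h}

U open, U⊆A: {}, {h}. int(A) = ⋃ = {h}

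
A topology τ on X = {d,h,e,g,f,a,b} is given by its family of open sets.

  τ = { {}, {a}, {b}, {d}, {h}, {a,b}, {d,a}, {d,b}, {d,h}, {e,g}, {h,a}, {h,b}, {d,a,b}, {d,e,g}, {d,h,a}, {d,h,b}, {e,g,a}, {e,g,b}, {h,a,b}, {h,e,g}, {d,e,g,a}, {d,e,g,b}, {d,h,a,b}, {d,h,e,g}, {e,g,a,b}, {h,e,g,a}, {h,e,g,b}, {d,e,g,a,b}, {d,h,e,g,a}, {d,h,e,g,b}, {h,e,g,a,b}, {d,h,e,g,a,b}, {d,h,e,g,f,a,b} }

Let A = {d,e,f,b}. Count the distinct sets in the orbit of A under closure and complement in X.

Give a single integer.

cl via duality: int({h,g,a}) = {h,a}, so X∖{h,a} = {d,e,g,f,b}
Write k for closure, c for complement:
  1. A     = {d,e,f,b}
  2. kA    = {d,e,g,f,b}
  3. cA    = {h,g,a}
  4. ckA   = {h,a}
  5. kcA   = {h,e,g,f,a}
  6. kckA  = {h,f,a}
  7. ckcA  = {d,b}
  8. ckckA = {d,e,g,b}
  9. kckcA = {d,f,b}
  10. ckckcA = {h,e,g,a}
applying k or c yields no new set

10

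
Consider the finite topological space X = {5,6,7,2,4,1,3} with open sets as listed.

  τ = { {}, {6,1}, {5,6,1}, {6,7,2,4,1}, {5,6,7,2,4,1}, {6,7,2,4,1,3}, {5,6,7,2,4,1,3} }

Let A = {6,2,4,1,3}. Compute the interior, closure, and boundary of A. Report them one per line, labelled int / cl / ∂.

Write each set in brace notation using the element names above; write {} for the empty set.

opens ⊆ A: {}, {6,1}; union → int = {6,1}
complement {5,7}; its interior {}; cl(A) = X∖{} = {5,6,7,2,4,1,3}
boundary = {5,6,7,2,4,1,3} ∖ {6,1} = {5,7,2,4,3}

int(A) = {6,1}
cl(A)  = {5,6,7,2,4,1,3}
∂A     = {5,7,2,4,3}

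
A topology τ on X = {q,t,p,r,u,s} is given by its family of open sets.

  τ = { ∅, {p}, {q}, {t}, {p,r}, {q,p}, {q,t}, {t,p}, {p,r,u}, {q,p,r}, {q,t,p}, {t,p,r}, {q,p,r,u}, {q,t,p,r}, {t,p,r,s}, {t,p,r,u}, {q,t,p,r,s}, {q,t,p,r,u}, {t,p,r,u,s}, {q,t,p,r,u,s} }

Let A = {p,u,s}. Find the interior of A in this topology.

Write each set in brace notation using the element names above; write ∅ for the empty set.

U open, U⊆A: ∅, {p}. int(A) = ⋃ = {p}

{p}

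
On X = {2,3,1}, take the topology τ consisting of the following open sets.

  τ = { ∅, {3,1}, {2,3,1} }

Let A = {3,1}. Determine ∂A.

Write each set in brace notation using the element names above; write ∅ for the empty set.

open subsets of A: ∅, {3,1}; so int(A) = {3,1}
closure: X∖int(X∖A) = X∖∅ = {2,3,1}
∂A = {2,3,1} minus {3,1} = {2}

{2}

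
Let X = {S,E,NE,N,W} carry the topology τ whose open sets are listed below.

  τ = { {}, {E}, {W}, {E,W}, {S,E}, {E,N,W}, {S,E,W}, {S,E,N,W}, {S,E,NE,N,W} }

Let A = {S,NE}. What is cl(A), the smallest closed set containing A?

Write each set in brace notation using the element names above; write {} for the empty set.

{S,NE}

complement {E,N,W}; its interior {E,N,W}; cl(A) = X∖{E,N,W} = {S,NE}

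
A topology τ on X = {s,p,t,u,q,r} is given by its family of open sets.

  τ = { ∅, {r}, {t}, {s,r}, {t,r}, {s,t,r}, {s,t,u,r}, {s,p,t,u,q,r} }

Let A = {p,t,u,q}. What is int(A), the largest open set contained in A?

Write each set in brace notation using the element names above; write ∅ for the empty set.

{t}

opens ⊆ A: ∅, {t}; union → int = {t}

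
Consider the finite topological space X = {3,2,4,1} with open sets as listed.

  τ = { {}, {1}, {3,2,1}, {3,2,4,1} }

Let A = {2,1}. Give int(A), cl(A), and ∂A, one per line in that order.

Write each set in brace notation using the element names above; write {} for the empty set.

opens ⊆ A: {}, {1}; union → int = {1}
complement {3,4}; its interior {}; cl(A) = X∖{} = {3,2,4,1}
boundary = {3,2,4,1} ∖ {1} = {3,2,4}

int(A) = {1}
cl(A)  = {3,2,4,1}
∂A     = {3,2,4}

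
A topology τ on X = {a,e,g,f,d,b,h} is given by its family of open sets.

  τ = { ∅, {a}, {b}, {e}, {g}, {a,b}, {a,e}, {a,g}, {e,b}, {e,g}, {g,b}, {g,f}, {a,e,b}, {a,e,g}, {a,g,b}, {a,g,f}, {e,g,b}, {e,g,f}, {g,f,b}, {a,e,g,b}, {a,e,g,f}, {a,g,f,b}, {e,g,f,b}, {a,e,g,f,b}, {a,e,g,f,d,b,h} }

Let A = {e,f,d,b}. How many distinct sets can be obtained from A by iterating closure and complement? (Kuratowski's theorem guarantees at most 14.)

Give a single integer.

8

X∖A={a,g,h}, int(X∖A)={a,g}, hence cl(A)={e,f,d,b,h}
Orbit (k=closure, c=complement):
  1. A     = {e,f,d,b}
  2. kA    = {e,f,d,b,h}
  3. cA    = {a,g,h}
  4. ckA   = {a,g}
  5. kcA   = {a,g,f,d,h}
  6. ckcA  = {e,b}
  7. kckcA = {e,d,b,h}
  8. ckckcA = {a,g,f}
(closed under both — stop)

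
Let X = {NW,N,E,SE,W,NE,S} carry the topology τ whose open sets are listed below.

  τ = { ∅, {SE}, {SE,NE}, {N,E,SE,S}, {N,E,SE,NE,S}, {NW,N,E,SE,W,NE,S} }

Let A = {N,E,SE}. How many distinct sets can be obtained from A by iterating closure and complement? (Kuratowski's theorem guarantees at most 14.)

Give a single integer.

6

X∖A={NW,W,NE,S}, int(X∖A)=∅, hence cl(A)={NW,N,E,SE,W,NE,S}
Orbit (k=closure, c=complement):
  1. A     = {N,E,SE}
  2. kA    = {NW,N,E,SE,W,NE,S}
  3. cA    = {NW,W,NE,S}
  4. ckA   = ∅
  5. kcA   = {NW,N,E,W,NE,S}
  6. ckcA  = {SE}
(closed under both — stop)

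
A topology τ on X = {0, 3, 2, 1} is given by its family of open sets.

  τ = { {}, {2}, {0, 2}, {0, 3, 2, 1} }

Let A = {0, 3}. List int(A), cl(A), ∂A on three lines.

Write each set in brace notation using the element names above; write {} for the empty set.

int(A) = {}
cl(A)  = {0, 3, 1}
∂A     = {0, 3, 1}

interior: largest open inside A is {} (from {})
cl via duality: int({2, 1}) = {2}, so X∖{2} = {0, 3, 1}
cl∖int = {0, 3, 1}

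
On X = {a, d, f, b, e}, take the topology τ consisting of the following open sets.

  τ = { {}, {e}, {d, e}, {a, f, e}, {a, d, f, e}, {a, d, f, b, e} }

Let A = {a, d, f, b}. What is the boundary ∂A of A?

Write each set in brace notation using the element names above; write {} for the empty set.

{a, d, f, b}

open subsets of A: {}; so int(A) = {}
closure: X∖int(X∖A) = X∖{e} = {a, d, f, b}
∂A = {a, d, f, b} minus {} = {a, d, f, b}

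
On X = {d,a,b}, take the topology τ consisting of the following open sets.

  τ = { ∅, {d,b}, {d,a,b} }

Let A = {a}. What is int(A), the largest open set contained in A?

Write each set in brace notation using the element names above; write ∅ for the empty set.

∅

opens ⊆ A: ∅; union → int = ∅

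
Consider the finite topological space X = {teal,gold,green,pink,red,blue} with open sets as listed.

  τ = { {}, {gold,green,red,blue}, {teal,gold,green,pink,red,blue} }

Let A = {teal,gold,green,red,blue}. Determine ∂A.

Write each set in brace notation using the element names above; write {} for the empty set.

opens ⊆ A: {}, {gold,green,red,blue}; union → int = {gold,green,red,blue}
complement {pink}; its interior {}; cl(A) = X∖{} = {teal,gold,green,pink,red,blue}
boundary = {teal,gold,green,pink,red,blue} ∖ {gold,green,red,blue} = {teal,pink}

{teal,pink}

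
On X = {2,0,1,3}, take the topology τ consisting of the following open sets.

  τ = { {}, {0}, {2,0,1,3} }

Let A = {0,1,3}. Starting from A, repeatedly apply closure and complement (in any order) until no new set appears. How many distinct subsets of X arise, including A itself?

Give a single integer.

6

X∖A={2}, int(X∖A)={}, hence cl(A)={2,0,1,3}
Orbit (k=closure, c=complement):
  1. A     = {0,1,3}
  2. kA    = {2,0,1,3}
  3. cA    = {2}
  4. ckA   = {}
  5. kcA   = {2,1,3}
  6. ckcA  = {0}
(closed under both — stop)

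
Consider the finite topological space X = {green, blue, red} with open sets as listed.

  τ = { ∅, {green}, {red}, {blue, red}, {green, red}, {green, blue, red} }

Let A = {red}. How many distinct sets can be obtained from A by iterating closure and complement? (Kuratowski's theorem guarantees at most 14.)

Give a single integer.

4

complement {green, blue}; its interior {green}; cl(A) = X∖{green} = {blue, red}
With k = closure, c = complement:
  1. A     = {red}
  2. kA    = {blue, red}
  3. cA    = {green, blue}
  4. ckA   = {green}
k, c of each give nothing new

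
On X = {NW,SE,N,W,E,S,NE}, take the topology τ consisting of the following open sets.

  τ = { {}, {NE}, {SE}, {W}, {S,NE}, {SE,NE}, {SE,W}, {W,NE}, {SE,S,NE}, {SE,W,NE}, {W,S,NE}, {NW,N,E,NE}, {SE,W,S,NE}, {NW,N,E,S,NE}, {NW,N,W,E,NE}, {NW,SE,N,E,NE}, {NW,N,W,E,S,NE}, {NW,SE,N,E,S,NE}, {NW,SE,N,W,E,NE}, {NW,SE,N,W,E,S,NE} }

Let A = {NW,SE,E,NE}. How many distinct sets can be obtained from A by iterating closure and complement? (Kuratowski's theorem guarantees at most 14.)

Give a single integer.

closure: X∖int(X∖A) = X∖{W} = {NW,SE,N,E,S,NE}
Let k=closure and c=complement:
  1. A     = {NW,SE,E,NE}
  2. kA    = {NW,SE,N,E,S,NE}
  3. cA    = {N,W,S}
  4. ckA   = {W}
  5. kcA   = {NW,N,W,E,S}
  6. ckcA  = {SE,NE}
— saturated at 6

6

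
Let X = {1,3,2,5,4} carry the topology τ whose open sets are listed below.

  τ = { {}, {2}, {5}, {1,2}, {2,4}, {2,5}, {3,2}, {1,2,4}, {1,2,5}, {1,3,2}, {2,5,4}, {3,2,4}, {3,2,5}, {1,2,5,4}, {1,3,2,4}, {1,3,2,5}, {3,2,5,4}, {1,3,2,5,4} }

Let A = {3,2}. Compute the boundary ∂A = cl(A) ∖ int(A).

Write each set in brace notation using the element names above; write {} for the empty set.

open subsets of A: {}, {2}, {3,2}; so int(A) = {3,2}
closure: X∖int(X∖A) = X∖{5} = {1,3,2,4}
∂A = {1,3,2,4} minus {3,2} = {1,4}

{1,4}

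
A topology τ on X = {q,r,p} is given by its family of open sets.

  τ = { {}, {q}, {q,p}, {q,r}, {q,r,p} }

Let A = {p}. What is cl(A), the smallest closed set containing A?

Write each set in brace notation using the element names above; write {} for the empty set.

{p}

X∖A={q,r}, int(X∖A)={q,r}, hence cl(A)={p}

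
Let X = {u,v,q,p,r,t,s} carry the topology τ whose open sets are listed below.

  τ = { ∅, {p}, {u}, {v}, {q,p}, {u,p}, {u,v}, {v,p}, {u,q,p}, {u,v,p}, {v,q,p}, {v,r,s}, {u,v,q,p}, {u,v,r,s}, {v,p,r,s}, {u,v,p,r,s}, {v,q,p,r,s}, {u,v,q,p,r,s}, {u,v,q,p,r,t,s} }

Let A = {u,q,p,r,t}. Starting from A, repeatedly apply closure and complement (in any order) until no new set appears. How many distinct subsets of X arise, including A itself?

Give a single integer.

X∖A={v,s}, int(X∖A)={v}, hence cl(A)={u,q,p,r,t,s}
Orbit (k=closure, c=complement):
  1. A     = {u,q,p,r,t}
  2. kA    = {u,q,p,r,t,s}
  3. cA    = {v,s}
  4. ckA   = {v}
  5. kcA   = {v,r,t,s}
  6. ckcA  = {u,q,p}
  7. kckcA = {u,q,p,t}
  8. ckckcA = {v,r,s}
(closed under both — stop)

8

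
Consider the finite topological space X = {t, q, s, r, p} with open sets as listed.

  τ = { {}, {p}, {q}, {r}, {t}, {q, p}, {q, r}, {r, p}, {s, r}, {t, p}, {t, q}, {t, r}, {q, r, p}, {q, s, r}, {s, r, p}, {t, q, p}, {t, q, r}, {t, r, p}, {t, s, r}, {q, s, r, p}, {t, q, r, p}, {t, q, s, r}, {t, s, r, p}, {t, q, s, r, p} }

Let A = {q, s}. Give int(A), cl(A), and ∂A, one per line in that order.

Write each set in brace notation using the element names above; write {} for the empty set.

opens ⊆ A: {}, {q}; union → int = {q}
complement {t, r, p}; its interior {t, r, p}; cl(A) = X∖{t, r, p} = {q, s}
boundary = {q, s} ∖ {q} = {s}

int(A) = {q}
cl(A)  = {q, s}
∂A     = {s}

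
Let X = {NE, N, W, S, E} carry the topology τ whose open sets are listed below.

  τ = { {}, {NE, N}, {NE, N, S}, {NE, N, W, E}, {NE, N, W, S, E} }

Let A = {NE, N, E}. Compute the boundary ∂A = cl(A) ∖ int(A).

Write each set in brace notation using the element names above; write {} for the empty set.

{W, S, E}

opens ⊆ A: {}, {NE, N}; union → int = {NE, N}
complement {W, S}; its interior {}; cl(A) = X∖{} = {NE, N, W, S, E}
boundary = {NE, N, W, S, E} ∖ {NE, N} = {W, S, E}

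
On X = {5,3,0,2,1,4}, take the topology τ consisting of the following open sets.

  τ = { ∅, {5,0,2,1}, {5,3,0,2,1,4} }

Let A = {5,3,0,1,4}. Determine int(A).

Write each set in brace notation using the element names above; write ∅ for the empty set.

∅

U open, U⊆A: ∅. int(A) = ⋃ = ∅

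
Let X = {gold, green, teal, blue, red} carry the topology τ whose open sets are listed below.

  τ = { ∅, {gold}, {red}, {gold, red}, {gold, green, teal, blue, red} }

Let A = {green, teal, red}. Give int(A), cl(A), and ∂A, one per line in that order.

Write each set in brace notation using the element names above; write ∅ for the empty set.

int(A) = {red}
cl(A)  = {green, teal, blue, red}
∂A     = {green, teal, blue}

opens ⊆ A: ∅, {red}; union → int = {red}
complement {gold, blue}; its interior {gold}; cl(A) = X∖{gold} = {green, teal, blue, red}
boundary = {green, teal, blue, red} ∖ {red} = {green, teal, blue}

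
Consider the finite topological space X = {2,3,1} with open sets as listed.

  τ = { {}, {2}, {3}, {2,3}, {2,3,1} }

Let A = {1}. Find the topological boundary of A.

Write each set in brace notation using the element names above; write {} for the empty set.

{1}

opens ⊆ A: {}; union → int = {}
complement {2,3}; its interior {2,3}; cl(A) = X∖{2,3} = {1}
boundary = {1} ∖ {} = {1}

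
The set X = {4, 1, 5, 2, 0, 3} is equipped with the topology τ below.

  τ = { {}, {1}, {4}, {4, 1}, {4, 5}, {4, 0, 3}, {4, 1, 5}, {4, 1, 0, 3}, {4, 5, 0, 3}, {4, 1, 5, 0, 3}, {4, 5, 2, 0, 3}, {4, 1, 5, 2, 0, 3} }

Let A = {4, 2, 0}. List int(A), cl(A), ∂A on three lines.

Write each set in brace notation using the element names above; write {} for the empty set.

int(A) = {4}
cl(A)  = {4, 5, 2, 0, 3}
∂A     = {5, 2, 0, 3}

opens ⊆ A: {}, {4}; union → int = {4}
complement {1, 5, 3}; its interior {1}; cl(A) = X∖{1} = {4, 5, 2, 0, 3}
boundary = {4, 5, 2, 0, 3} ∖ {4} = {5, 2, 0, 3}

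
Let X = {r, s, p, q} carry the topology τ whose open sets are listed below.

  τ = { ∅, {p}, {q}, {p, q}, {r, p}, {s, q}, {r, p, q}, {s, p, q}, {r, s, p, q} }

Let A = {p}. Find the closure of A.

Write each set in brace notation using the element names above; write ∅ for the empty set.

complement {r, s, q}; its interior {s, q}; cl(A) = X∖{s, q} = {r, p}

{r, p}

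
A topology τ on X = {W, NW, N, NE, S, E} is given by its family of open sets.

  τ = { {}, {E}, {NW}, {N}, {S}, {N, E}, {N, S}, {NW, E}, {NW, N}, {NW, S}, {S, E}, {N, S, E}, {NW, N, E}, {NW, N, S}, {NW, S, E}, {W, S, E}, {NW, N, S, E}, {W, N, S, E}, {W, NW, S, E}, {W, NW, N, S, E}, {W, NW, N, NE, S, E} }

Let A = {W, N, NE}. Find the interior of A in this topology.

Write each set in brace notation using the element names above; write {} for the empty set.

{N}

open subsets of A: {}, {N}; so int(A) = {N}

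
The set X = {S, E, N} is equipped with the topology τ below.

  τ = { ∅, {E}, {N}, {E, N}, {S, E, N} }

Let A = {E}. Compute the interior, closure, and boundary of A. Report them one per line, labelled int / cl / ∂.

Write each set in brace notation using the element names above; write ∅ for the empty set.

opens ⊆ A: ∅, {E}; union → int = {E}
complement {S, N}; its interior {N}; cl(A) = X∖{N} = {S, E}
boundary = {S, E} ∖ {E} = {S}

int(A) = {E}
cl(A)  = {S, E}
∂A     = {S}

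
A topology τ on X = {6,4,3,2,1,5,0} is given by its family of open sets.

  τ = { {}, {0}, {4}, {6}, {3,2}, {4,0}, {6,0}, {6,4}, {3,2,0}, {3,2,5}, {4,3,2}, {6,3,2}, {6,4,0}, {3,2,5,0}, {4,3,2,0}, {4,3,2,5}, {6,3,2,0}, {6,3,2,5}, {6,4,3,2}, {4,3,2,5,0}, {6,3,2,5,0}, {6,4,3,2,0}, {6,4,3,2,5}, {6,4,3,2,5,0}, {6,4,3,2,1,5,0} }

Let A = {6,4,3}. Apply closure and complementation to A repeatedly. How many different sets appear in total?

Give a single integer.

10

complement {2,1,5,0}; its interior {0}; cl(A) = X∖{0} = {6,4,3,2,1,5}
With k = closure, c = complement:
  1. A     = {6,4,3}
  2. kA    = {6,4,3,2,1,5}
  3. cA    = {2,1,5,0}
  4. ckA   = {0}
  5. kcA   = {3,2,1,5,0}
  6. kckA  = {1,0}
  7. ckcA  = {6,4}
  8. ckckA = {6,4,3,2,5}
  9. kckcA = {6,4,1}
  10. ckckcA = {3,2,5,0}
k, c of each give nothing new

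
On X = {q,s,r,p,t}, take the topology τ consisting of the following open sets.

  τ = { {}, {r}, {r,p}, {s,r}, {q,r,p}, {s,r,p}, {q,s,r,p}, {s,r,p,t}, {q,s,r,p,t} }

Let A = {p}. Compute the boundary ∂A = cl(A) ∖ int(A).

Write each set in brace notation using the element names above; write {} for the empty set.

open subsets of A: {}; so int(A) = {}
closure: X∖int(X∖A) = X∖{s,r} = {q,p,t}
∂A = {q,p,t} minus {} = {q,p,t}

{q,p,t}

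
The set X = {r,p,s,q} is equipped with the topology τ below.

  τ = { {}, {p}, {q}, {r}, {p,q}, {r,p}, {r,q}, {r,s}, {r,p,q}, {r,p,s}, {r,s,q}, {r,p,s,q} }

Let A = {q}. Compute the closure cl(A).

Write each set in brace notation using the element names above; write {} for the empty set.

closure: X∖int(X∖A) = X∖{r,p,s} = {q}

{q}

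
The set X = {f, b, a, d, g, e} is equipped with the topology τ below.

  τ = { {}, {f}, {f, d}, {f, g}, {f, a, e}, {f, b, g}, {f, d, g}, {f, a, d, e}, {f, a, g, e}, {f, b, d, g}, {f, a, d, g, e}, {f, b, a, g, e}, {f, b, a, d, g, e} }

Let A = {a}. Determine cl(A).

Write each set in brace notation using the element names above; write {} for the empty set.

X∖A={f, b, d, g, e}, int(X∖A)={f, b, d, g}, hence cl(A)={a, e}

{a, e}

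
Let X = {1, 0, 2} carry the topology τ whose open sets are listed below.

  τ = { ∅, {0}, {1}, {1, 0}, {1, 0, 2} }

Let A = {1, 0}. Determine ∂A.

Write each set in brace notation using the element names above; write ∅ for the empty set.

{2}

U open, U⊆A: ∅, {0}, {1}, {1, 0}. int(A) = ⋃ = {1, 0}
X∖A={2}, int(X∖A)=∅, hence cl(A)={1, 0, 2}
∂A: remove int from cl → {2}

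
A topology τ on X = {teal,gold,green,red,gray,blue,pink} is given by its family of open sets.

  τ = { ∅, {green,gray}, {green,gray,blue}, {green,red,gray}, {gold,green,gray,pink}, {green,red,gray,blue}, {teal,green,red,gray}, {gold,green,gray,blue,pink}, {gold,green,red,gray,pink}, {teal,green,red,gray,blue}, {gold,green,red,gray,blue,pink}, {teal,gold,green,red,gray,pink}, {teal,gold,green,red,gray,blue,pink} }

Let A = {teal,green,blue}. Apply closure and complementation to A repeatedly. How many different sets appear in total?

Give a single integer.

4

cl via duality: int({gold,red,gray,pink}) = ∅, so X∖∅ = {teal,gold,green,red,gray,blue,pink}
Write k for closure, c for complement:
  1. A     = {teal,green,blue}
  2. kA    = {teal,gold,green,red,gray,blue,pink}
  3. cA    = {gold,red,gray,pink}
  4. ckA   = ∅
applying k or c yields no new set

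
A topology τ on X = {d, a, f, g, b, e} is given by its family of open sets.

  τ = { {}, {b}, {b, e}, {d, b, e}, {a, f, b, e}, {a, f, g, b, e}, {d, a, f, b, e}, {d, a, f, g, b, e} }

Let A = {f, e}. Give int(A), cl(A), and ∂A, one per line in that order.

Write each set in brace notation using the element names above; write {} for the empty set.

opens ⊆ A: {}; union → int = {}
complement {d, a, g, b}; its interior {b}; cl(A) = X∖{b} = {d, a, f, g, e}
boundary = {d, a, f, g, e} ∖ {} = {d, a, f, g, e}

int(A) = {}
cl(A)  = {d, a, f, g, e}
∂A     = {d, a, f, g, e}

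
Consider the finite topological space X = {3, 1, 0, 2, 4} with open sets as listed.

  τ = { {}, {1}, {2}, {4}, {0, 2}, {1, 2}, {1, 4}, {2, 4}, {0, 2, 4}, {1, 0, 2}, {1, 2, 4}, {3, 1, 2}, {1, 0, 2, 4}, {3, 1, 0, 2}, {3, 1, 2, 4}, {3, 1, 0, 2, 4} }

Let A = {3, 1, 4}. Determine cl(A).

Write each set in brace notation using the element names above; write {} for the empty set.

{3, 1, 4}

cl via duality: int({0, 2}) = {0, 2}, so X∖{0, 2} = {3, 1, 4}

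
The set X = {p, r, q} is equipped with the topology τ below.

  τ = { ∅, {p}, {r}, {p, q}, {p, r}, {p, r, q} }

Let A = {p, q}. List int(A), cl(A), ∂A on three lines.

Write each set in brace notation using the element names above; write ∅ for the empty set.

int(A) = {p, q}
cl(A)  = {p, q}
∂A     = ∅

interior: largest open inside A is {p, q} (from ∅, {p}, {p, q})
cl via duality: int({r}) = {r}, so X∖{r} = {p, q}
cl∖int = ∅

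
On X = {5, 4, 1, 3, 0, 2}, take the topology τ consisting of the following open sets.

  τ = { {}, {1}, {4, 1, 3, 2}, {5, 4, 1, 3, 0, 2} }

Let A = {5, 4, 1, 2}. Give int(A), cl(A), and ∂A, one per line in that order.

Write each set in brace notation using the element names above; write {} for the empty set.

interior: largest open inside A is {1} (from {}, {1})
cl via duality: int({3, 0}) = {}, so X∖{} = {5, 4, 1, 3, 0, 2}
cl∖int = {5, 4, 3, 0, 2}

int(A) = {1}
cl(A)  = {5, 4, 1, 3, 0, 2}
∂A     = {5, 4, 3, 0, 2}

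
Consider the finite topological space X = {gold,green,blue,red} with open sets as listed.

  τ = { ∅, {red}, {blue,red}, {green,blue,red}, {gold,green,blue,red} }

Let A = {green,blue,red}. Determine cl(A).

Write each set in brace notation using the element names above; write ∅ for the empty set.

cl via duality: int({gold}) = ∅, so X∖∅ = {gold,green,blue,red}

{gold,green,blue,red}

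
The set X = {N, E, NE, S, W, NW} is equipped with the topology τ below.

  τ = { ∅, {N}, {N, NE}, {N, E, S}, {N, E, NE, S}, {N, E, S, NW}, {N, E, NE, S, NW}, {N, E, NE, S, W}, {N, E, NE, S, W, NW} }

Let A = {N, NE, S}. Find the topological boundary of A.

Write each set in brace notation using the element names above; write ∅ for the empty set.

{E, S, W, NW}

interior: largest open inside A is {N, NE} (from ∅, {N}, {N, NE})
cl via duality: int({E, W, NW}) = ∅, so X∖∅ = {N, E, NE, S, W, NW}
cl∖int = {E, S, W, NW}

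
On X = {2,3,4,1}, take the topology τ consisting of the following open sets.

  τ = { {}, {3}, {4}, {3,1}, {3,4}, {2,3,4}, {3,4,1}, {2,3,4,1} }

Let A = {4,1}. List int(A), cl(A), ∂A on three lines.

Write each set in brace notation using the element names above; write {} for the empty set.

U open, U⊆A: {}, {4}. int(A) = ⋃ = {4}
X∖A={2,3}, int(X∖A)={3}, hence cl(A)={2,4,1}
∂A: remove int from cl → {2,1}

int(A) = {4}
cl(A)  = {2,4,1}
∂A     = {2,1}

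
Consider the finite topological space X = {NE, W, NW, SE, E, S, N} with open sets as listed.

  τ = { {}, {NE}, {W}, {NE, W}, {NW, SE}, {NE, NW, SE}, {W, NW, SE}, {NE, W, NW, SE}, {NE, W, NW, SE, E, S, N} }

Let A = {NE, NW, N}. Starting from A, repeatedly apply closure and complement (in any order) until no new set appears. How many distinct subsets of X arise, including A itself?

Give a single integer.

10

closure: X∖int(X∖A) = X∖{W} = {NE, NW, SE, E, S, N}
Let k=closure and c=complement:
  1. A     = {NE, NW, N}
  2. kA    = {NE, NW, SE, E, S, N}
  3. cA    = {W, SE, E, S}
  4. ckA   = {W}
  5. kcA   = {W, NW, SE, E, S, N}
  6. kckA  = {W, E, S, N}
  7. ckcA  = {NE}
  8. ckckA = {NE, NW, SE}
  9. kckcA = {NE, E, S, N}
  10. ckckcA = {W, NW, SE}
— saturated at 10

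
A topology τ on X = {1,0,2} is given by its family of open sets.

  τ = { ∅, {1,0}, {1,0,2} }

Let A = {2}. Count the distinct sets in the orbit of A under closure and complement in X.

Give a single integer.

X∖A={1,0}, int(X∖A)={1,0}, hence cl(A)={2}
Orbit (k=closure, c=complement):
  1. A     = {2}
  2. cA    = {1,0}
  3. kcA   = {1,0,2}
  4. ckcA  = ∅
(closed under both — stop)

4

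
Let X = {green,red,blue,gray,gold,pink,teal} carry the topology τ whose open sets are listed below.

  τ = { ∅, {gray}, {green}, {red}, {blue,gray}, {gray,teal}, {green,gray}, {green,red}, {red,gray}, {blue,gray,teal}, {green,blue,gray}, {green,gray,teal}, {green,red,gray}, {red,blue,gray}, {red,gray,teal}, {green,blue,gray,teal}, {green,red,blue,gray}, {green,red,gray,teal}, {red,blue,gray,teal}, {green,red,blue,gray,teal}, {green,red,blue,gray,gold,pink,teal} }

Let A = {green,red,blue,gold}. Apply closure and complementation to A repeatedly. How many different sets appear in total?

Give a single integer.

cl via duality: int({gray,pink,teal}) = {gray,teal}, so X∖{gray,teal} = {green,red,blue,gold,pink}
Write k for closure, c for complement:
  1. A     = {green,red,blue,gold}
  2. kA    = {green,red,blue,gold,pink}
  3. cA    = {gray,pink,teal}
  4. ckA   = {gray,teal}
  5. kcA   = {blue,gray,gold,pink,teal}
  6. ckcA  = {green,red}
  7. kckcA = {green,red,gold,pink}
  8. ckckcA = {blue,gray,teal}
applying k or c yields no new set

8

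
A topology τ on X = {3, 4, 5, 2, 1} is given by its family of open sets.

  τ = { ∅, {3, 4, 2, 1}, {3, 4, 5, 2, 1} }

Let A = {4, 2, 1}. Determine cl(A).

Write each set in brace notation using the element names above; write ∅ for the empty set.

cl via duality: int({3, 5}) = ∅, so X∖∅ = {3, 4, 5, 2, 1}

{3, 4, 5, 2, 1}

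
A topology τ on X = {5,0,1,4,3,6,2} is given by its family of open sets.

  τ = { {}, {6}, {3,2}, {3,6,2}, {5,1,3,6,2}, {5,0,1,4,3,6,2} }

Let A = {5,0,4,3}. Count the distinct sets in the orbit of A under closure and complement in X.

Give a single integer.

8

complement {1,6,2}; its interior {6}; cl(A) = X∖{6} = {5,0,1,4,3,2}
With k = closure, c = complement:
  1. A     = {5,0,4,3}
  2. kA    = {5,0,1,4,3,2}
  3. cA    = {1,6,2}
  4. ckA   = {6}
  5. kcA   = {5,0,1,4,3,6,2}
  6. kckA  = {5,0,1,4,6}
  7. ckcA  = {}
  8. ckckA = {3,2}
k, c of each give nothing new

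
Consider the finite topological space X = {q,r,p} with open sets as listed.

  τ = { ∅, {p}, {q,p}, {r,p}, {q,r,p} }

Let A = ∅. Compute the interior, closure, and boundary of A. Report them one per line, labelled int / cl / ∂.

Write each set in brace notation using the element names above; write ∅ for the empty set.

int(A) = ∅
cl(A)  = ∅
∂A     = ∅

interior: largest open inside A is ∅ (from ∅)
cl via duality: int({q,r,p}) = {q,r,p}, so X∖{q,r,p} = ∅
cl∖int = ∅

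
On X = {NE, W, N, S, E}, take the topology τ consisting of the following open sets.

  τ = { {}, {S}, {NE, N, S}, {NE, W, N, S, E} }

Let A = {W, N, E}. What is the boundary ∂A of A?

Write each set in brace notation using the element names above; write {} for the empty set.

{NE, W, N, E}

U open, U⊆A: {}. int(A) = ⋃ = {}
X∖A={NE, S}, int(X∖A)={S}, hence cl(A)={NE, W, N, E}
∂A: remove int from cl → {NE, W, N, E}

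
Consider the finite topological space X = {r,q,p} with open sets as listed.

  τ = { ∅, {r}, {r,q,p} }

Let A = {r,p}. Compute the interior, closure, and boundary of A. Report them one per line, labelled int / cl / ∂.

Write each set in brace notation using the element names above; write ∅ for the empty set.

U open, U⊆A: ∅, {r}. int(A) = ⋃ = {r}
X∖A={q}, int(X∖A)=∅, hence cl(A)={r,q,p}
∂A: remove int from cl → {q,p}

int(A) = {r}
cl(A)  = {r,q,p}
∂A     = {q,p}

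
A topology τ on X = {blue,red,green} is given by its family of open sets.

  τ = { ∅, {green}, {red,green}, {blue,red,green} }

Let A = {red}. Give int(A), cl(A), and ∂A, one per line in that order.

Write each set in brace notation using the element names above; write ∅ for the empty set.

U open, U⊆A: ∅. int(A) = ⋃ = ∅
X∖A={blue,green}, int(X∖A)={green}, hence cl(A)={blue,red}
∂A: remove int from cl → {blue,red}

int(A) = ∅
cl(A)  = {blue,red}
∂A     = {blue,red}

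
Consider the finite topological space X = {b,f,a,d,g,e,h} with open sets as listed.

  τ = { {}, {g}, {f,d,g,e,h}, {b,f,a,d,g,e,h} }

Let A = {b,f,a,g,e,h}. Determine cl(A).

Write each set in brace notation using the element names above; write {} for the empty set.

X∖A={d}, int(X∖A)={}, hence cl(A)={b,f,a,d,g,e,h}

{b,f,a,d,g,e,h}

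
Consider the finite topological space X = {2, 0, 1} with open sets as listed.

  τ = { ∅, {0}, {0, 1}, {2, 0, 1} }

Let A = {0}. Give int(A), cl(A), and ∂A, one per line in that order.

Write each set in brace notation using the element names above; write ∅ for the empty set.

int(A) = {0}
cl(A)  = {2, 0, 1}
∂A     = {2, 1}

interior: largest open inside A is {0} (from ∅, {0})
cl via duality: int({2, 1}) = ∅, so X∖∅ = {2, 0, 1}
cl∖int = {2, 1}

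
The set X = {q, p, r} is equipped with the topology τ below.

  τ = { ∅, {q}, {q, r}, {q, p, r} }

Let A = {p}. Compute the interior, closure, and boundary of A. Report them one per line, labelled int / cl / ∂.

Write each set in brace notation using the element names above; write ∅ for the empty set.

int(A) = ∅
cl(A)  = {p}
∂A     = {p}

open subsets of A: ∅; so int(A) = ∅
closure: X∖int(X∖A) = X∖{q, r} = {p}
∂A = {p} minus ∅ = {p}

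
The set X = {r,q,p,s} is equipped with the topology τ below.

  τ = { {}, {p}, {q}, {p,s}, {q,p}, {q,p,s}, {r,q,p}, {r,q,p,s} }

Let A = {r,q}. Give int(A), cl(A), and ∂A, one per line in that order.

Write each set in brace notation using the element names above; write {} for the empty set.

int(A) = {q}
cl(A)  = {r,q}
∂A     = {r}

open subsets of A: {}, {q}; so int(A) = {q}
closure: X∖int(X∖A) = X∖{p,s} = {r,q}
∂A = {r,q} minus {q} = {r}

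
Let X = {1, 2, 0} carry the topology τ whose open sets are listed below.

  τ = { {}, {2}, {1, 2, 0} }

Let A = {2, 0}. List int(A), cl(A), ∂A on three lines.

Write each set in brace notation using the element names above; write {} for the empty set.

open subsets of A: {}, {2}; so int(A) = {2}
closure: X∖int(X∖A) = X∖{} = {1, 2, 0}
∂A = {1, 2, 0} minus {2} = {1, 0}

int(A) = {2}
cl(A)  = {1, 2, 0}
∂A     = {1, 0}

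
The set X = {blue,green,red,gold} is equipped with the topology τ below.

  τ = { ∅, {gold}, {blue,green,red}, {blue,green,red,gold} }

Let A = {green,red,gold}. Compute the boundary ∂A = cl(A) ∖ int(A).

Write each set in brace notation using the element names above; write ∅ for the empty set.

interior: largest open inside A is {gold} (from ∅, {gold})
cl via duality: int({blue}) = ∅, so X∖∅ = {blue,green,red,gold}
cl∖int = {blue,green,red}

{blue,green,red}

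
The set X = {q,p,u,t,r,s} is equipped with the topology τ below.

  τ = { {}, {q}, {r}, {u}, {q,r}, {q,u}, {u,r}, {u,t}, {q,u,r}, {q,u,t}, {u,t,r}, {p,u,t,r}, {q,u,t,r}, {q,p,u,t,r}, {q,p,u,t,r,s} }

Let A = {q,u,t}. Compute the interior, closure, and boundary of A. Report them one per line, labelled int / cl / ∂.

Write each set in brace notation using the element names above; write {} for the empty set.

int(A) = {q,u,t}
cl(A)  = {q,p,u,t,s}
∂A     = {p,s}

interior: largest open inside A is {q,u,t} (from {}, {q}, {u}, {q,u}, {u,t}, {q,u,t})
cl via duality: int({p,r,s}) = {r}, so X∖{r} = {q,p,u,t,s}
cl∖int = {p,s}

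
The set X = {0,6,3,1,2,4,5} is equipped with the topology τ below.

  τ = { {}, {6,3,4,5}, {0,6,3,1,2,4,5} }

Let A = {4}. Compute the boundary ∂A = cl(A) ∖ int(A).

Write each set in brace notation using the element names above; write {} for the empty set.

U open, U⊆A: {}. int(A) = ⋃ = {}
X∖A={0,6,3,1,2,5}, int(X∖A)={}, hence cl(A)={0,6,3,1,2,4,5}
∂A: remove int from cl → {0,6,3,1,2,4,5}

{0,6,3,1,2,4,5}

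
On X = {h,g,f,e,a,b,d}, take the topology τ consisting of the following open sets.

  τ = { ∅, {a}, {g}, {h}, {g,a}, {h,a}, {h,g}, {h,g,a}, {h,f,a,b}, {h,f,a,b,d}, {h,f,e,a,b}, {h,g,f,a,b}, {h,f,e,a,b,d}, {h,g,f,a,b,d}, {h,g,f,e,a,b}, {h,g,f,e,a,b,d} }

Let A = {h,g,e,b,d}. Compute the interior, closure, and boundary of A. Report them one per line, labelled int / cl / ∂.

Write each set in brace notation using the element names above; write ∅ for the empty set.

int(A) = {h,g}
cl(A)  = {h,g,f,e,b,d}
∂A     = {f,e,b,d}

U open, U⊆A: ∅, {h}, {g}, {h,g}. int(A) = ⋃ = {h,g}
X∖A={f,a}, int(X∖A)={a}, hence cl(A)={h,g,f,e,b,d}
∂A: remove int from cl → {f,e,b,d}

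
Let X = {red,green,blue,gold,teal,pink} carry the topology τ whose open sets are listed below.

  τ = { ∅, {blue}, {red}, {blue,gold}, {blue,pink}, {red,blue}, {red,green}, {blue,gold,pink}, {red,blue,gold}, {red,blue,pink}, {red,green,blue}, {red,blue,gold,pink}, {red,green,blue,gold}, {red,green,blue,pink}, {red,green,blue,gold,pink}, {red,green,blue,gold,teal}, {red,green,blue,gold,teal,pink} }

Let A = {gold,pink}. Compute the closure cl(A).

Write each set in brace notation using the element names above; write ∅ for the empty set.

{gold,teal,pink}

X∖A={red,green,blue,teal}, int(X∖A)={red,green,blue}, hence cl(A)={gold,teal,pink}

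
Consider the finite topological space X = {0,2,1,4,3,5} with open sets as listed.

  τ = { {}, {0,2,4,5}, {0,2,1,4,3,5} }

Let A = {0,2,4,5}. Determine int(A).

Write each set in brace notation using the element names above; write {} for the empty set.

open subsets of A: {}, {0,2,4,5}; so int(A) = {0,2,4,5}

{0,2,4,5}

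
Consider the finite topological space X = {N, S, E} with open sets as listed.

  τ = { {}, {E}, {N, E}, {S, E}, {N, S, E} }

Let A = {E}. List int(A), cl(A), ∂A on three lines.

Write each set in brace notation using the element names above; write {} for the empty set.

interior: largest open inside A is {E} (from {}, {E})
cl via duality: int({N, S}) = {}, so X∖{} = {N, S, E}
cl∖int = {N, S}

int(A) = {E}
cl(A)  = {N, S, E}
∂A     = {N, S}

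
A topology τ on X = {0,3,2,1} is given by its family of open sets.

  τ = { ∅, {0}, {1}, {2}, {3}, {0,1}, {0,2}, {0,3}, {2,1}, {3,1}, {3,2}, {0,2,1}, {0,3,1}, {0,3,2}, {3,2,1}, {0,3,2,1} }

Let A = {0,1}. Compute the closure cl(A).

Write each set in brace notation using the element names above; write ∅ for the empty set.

closure: X∖int(X∖A) = X∖{3,2} = {0,1}

{0,1}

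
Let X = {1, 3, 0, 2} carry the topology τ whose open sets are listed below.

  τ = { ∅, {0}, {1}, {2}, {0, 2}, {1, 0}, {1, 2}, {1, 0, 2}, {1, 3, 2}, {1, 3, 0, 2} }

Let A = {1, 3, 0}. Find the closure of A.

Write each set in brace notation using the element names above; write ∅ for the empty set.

{1, 3, 0}

cl via duality: int({2}) = {2}, so X∖{2} = {1, 3, 0}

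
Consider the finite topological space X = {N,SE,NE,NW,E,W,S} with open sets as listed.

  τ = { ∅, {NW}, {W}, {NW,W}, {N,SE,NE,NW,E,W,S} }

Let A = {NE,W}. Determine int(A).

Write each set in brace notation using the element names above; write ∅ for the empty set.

open subsets of A: ∅, {W}; so int(A) = {W}

{W}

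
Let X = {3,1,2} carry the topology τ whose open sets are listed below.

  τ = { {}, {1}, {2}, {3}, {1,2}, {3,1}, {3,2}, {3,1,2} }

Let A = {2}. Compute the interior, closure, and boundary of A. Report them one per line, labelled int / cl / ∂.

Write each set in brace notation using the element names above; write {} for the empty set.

opens ⊆ A: {}, {2}; union → int = {2}
complement {3,1}; its interior {3,1}; cl(A) = X∖{3,1} = {2}
boundary = {2} ∖ {2} = {}

int(A) = {2}
cl(A)  = {2}
∂A     = {}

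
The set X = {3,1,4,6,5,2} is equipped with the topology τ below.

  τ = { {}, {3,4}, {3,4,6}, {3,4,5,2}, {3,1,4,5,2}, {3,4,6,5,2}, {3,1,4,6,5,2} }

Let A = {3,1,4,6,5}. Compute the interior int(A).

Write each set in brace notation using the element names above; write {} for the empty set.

{3,4,6}

open subsets of A: {}, {3,4}, {3,4,6}; so int(A) = {3,4,6}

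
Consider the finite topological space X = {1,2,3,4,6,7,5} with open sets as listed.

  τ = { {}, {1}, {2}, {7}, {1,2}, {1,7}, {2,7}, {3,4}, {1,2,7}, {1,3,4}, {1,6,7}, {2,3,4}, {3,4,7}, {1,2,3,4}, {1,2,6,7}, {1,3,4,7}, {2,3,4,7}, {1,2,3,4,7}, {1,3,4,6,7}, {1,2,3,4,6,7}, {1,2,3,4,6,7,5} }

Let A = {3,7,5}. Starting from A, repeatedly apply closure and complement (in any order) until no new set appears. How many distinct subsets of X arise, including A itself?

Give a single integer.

closure: X∖int(X∖A) = X∖{1,2} = {3,4,6,7,5}
Let k=closure and c=complement:
  1. A     = {3,7,5}
  2. kA    = {3,4,6,7,5}
  3. cA    = {1,2,4,6}
  4. ckA   = {1,2}
  5. kcA   = {1,2,3,4,6,5}
  6. kckA  = {1,2,6,5}
  7. ckcA  = {7}
  8. ckckA = {3,4,7}
  9. kckcA = {6,7,5}
  10. ckckcA = {1,2,3,4}
— saturated at 10

10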